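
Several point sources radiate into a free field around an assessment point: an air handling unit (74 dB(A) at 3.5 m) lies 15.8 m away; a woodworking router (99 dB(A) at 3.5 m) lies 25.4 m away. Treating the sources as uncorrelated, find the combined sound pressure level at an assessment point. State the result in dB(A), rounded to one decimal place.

Propagate each source to the receiver with L = L_ref − 20·log₁₀(r/r_ref), then add intensities.
air handling unit: 74 − 20·log₁₀(15.8/3.5) = 74 − 13.09 = 60.91 dB(A).
woodworking router: 99 − 20·log₁₀(25.4/3.5) = 99 − 17.22 = 81.78 dB(A).
Σ 10^(L/10) = 1.521e+08 → L_total = 10·log₁₀(1.521e+08) = 81.82 dB(A).

81.8 dB(A)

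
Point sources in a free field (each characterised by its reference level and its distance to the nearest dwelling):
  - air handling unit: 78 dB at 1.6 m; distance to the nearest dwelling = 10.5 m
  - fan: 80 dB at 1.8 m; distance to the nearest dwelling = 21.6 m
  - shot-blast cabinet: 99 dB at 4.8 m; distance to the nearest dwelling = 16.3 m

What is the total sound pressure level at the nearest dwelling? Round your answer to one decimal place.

88.4 dB

Propagate each source to the receiver with L = L_ref − 20·log₁₀(r/r_ref), then add intensities.
air handling unit: 78 − 20·log₁₀(10.5/1.6) = 78 − 16.34 = 61.66 dB.
fan: 80 − 20·log₁₀(21.6/1.8) = 80 − 21.58 = 58.42 dB.
shot-blast cabinet: 99 − 20·log₁₀(16.3/4.8) = 99 − 10.62 = 88.38 dB.
Σ 10^(L/10) = 6.910e+08 → L_total = 10·log₁₀(6.910e+08) = 88.39 dB.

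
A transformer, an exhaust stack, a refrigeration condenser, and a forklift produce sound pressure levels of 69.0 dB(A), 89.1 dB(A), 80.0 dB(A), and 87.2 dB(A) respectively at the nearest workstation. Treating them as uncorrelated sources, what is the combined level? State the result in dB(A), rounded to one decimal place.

Incoherent sources combine by intensity addition: L_total = 10·log₁₀(Σ 10^(L_i/10)).
Σ 10^(L/10) = 10^(69.0/10) + 10^(89.1/10) + 10^(80.0/10) + 10^(87.2/10) = 1.446e+09.
L_total = 10·log₁₀(1.446e+09) = 91.60 dB(A).

91.6 dB(A)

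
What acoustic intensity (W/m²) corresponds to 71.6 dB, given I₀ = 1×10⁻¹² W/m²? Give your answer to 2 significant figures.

I = I₀·10^(L/10) = 10⁻¹² × 10^(71.6/10) = 10^(-4.840).

1.4e-05 W/m²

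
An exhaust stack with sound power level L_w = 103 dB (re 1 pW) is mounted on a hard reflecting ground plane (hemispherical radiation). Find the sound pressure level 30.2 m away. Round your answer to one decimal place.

65.4 dB

The power spreads over a hemisphere of area 2π·r², so L_p = L_w − 10·log₁₀(2π·r²).
2π·r² = 5731 m², 10·log₁₀ of that is 37.582 dB.
L_p = 103 − 37.582 = 65.42 dB.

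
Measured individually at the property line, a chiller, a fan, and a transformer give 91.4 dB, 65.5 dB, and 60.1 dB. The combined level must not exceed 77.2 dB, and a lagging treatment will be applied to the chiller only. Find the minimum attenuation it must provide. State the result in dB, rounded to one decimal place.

14.6 dB

Fixed contribution from the other sources: Σ 10^(L/10) = 10^(65.5/10) + 10^(60.1/10) = 4.571e+06 (66.60 dB).
The limit corresponds to 10^(77.2/10) = 5.248e+07; subtracting the fixed part leaves 4.791e+07 for the chiller, i.e. 76.80 dB.
So the chiller must be reduced from 91.4 to 76.80 dB: IL = 14.60 dB.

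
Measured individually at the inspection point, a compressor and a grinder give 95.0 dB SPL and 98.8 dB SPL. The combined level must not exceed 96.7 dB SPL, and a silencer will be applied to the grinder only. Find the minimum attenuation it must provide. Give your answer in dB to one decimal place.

7.0 dB

Fixed contribution from the other source: Σ 10^(L/10) = 10^(95.0/10) = 3.162e+09 (95.00 dB SPL).
The limit corresponds to 10^(96.7/10) = 4.677e+09; subtracting the fixed part leaves 1.515e+09 for the grinder, i.e. 91.80 dB SPL.
Required insertion loss = 98.8 − 91.80 = 7.00 dB.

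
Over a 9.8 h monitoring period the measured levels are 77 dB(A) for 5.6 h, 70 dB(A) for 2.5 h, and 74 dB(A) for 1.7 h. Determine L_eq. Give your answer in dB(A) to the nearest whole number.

The energy average is taken in the linear domain: L_eq = 10·log₁₀[(Σ tᵢ·10^(Lᵢ/10))/T], T = 9.8 h.
Σ tᵢ·10^(Lᵢ/10) = 5.6·10^(77/10) + 2.5·10^(70/10) + 1.7·10^(74/10) = 3.484e+08.
L_eq = 10·log₁₀(3.484e+08/9.8) = 75.51 dB(A).

76 dB(A)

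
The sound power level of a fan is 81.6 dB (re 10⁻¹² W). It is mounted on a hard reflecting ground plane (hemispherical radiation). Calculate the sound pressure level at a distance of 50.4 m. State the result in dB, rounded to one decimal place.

The power spreads over a hemisphere of area 2π·r², so L_p = L_w − 10·log₁₀(2π·r²).
2π·r² = 1.596e+04 m², 10·log₁₀ of that is 42.030 dB.
L_p = 81.6 − 42.030 = 39.57 dB.

39.6 dB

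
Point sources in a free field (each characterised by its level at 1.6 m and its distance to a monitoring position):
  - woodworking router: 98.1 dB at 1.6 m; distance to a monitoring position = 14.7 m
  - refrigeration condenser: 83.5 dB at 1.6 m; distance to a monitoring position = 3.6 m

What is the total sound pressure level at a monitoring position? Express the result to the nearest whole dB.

81 dB

Apply inverse-square spreading to bring every level to the receiver, then sum 10^(L/10).
woodworking router: 98.1 − 20·log₁₀(14.7/1.6) = 98.1 − 19.26 = 78.84 dB.
refrigeration condenser: 83.5 − 20·log₁₀(3.6/1.6) = 83.5 − 7.04 = 76.46 dB.
Σ 10^(L/10) = 1.207e+08 → L_total = 10·log₁₀(1.207e+08) = 80.82 dB.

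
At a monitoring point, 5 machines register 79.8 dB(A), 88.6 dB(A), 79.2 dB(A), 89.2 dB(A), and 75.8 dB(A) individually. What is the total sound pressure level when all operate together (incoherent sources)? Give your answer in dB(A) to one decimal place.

92.5 dB(A)

For uncorrelated sources the intensities add, so convert each level to linear form, sum, and take 10·log₁₀ of the total.
Σ 10^(L/10) = 10^(79.8/10) + 10^(88.6/10) + 10^(79.2/10) + 10^(89.2/10) + 10^(75.8/10) = 1.773e+09.
L_total = 10·log₁₀(1.773e+09) = 92.49 dB(A).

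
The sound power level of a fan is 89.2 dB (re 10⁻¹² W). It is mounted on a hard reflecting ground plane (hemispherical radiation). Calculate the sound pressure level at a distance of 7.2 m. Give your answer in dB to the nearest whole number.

64 dB

L_p = L_w − 10·log₁₀(2π·r²) with r = 7.2 m.
2π·r² = 325.7 m², 10·log₁₀ of that is 25.128 dB.
L_p = 89.2 − 25.128 = 64.07 dB.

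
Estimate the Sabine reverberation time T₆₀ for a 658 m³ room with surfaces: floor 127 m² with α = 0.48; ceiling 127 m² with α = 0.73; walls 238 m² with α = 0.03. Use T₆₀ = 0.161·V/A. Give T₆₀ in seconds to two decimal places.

Total absorption A = 127·0.48 + 127·0.73 + 238·0.03 = 160.81 m² sabins.
T₆₀ = 0.161·V/A = 0.161·658/160.81 = 0.659 s.

0.66 s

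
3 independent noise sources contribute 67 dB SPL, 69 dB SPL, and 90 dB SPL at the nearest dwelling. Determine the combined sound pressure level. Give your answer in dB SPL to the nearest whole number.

Incoherent sources combine by intensity addition: L_total = 10·log₁₀(Σ 10^(L_i/10)).
Σ 10^(L/10) = 10^(67/10) + 10^(69/10) + 10^(90/10) = 1.013e+09.
L_total = 10·log₁₀(1.013e+09) = 90.06 dB SPL.

90 dB SPL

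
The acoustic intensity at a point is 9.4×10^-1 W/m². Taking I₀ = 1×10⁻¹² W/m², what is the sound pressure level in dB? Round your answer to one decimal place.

119.7 dB

Dividing by I₀ shifts the exponent by 12: I/I₀ = 9.4×10^11.
L = 10·(0.9731 + 11) = 119.73 dB.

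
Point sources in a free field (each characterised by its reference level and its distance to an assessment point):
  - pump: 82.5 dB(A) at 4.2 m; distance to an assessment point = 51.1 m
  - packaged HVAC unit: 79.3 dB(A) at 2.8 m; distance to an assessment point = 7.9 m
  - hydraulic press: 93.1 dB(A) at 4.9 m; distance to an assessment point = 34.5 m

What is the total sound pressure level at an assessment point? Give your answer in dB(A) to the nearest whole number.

77 dB(A)

Propagate each source to the receiver with L = L_ref − 20·log₁₀(r/r_ref), then add intensities.
pump: 82.5 − 20·log₁₀(51.1/4.2) = 82.5 − 21.70 = 60.80 dB(A).
packaged HVAC unit: 79.3 − 20·log₁₀(7.9/2.8) = 79.3 − 9.01 = 70.29 dB(A).
hydraulic press: 93.1 − 20·log₁₀(34.5/4.9) = 93.1 − 16.95 = 76.15 dB(A).
Σ 10^(L/10) = 5.308e+07 → L_total = 10·log₁₀(5.308e+07) = 77.25 dB(A).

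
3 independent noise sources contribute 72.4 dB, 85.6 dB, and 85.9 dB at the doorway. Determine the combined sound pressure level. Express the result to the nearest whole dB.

89 dB

For uncorrelated sources the intensities add, so convert each level to linear form, sum, and take 10·log₁₀ of the total.
Σ 10^(L/10) = 10^(72.4/10) + 10^(85.6/10) + 10^(85.9/10) = 7.695e+08.
L_total = 10·log₁₀(7.695e+08) = 88.86 dB.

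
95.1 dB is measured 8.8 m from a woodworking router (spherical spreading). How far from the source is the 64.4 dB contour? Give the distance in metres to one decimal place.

The 30.7 dB drop corresponds to a distance ratio of 10^(30.7/20) for a point source.
r₂ = 8.8·10^((95.1−64.4)/20) = 8.8·10^(30.7/20) = 301.64 m.

301.6 m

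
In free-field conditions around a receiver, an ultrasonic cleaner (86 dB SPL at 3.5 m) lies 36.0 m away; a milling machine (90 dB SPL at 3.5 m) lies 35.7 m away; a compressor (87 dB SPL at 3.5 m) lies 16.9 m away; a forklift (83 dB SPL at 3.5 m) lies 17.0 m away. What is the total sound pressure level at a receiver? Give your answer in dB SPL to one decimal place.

76.4 dB SPL

Apply inverse-square spreading to bring every level to the receiver, then sum 10^(L/10).
ultrasonic cleaner: 86 − 20·log₁₀(36.0/3.5) = 86 − 20.24 = 65.76 dB SPL.
milling machine: 90 − 20·log₁₀(35.7/3.5) = 90 − 20.17 = 69.83 dB SPL.
compressor: 87 − 20·log₁₀(16.9/3.5) = 87 − 13.68 = 73.32 dB SPL.
forklift: 83 − 20·log₁₀(17.0/3.5) = 83 − 13.73 = 69.27 dB SPL.
Σ 10^(L/10) = 4.333e+07 → L_total = 10·log₁₀(4.333e+07) = 76.37 dB SPL.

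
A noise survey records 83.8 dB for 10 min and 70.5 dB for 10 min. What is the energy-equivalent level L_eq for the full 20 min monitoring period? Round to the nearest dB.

Weight each interval's intensity by its duration and average over T = 20 min:
Σ tᵢ·10^(Lᵢ/10) = 10·10^(83.8/10) + 10·10^(70.5/10) = 2.511e+09.
L_eq = 10·log₁₀(2.511e+09/20) = 80.99 dB.

81 dB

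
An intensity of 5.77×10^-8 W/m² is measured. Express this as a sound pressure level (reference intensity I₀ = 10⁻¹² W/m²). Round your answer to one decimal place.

I/I₀ = 5.77×10^-8/10⁻¹² = 5.77×10^4, and L = 10·log₁₀(I/I₀).
L = 10·(0.7612 + 4) = 47.61 dB.

47.6 dB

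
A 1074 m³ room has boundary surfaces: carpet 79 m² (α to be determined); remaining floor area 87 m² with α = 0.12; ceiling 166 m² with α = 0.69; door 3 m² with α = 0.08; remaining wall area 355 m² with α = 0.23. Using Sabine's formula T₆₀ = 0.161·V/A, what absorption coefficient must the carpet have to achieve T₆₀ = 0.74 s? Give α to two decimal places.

0.34

From T₆₀ = 0.161·V/A, the target T₆₀ = 0.74 s needs A = 0.161·1074/0.74 = 233.67 m².
Absorption from the other surfaces = 87·0.12 + 166·0.69 + 3·0.08 + 355·0.23 = 206.87 m², so the carpet must supply 26.80 m² over 79 m².
α = 26.80/79 = 0.339.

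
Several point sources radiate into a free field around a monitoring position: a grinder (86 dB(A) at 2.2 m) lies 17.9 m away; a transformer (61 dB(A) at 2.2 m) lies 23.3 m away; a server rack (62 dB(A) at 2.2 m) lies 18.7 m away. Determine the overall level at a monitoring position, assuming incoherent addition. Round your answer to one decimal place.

67.8 dB(A)

Apply inverse-square spreading to bring every level to the receiver, then sum 10^(L/10).
grinder: 86 − 20·log₁₀(17.9/2.2) = 86 − 18.21 = 67.79 dB(A).
transformer: 61 − 20·log₁₀(23.3/2.2) = 61 − 20.50 = 40.50 dB(A).
server rack: 62 − 20·log₁₀(18.7/2.2) = 62 − 18.59 = 43.41 dB(A).
Σ 10^(L/10) = 6.047e+06 → L_total = 10·log₁₀(6.047e+06) = 67.82 dB(A).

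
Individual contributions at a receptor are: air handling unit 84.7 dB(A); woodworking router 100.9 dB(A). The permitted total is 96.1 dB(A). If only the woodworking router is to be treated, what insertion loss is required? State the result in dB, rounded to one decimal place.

Everything except the woodworking router sums to 10^(84.7/10) = 2.951e+08 in linear terms, 84.70 dB(A).
The limit corresponds to 10^(96.1/10) = 4.074e+09; subtracting the fixed part leaves 3.779e+09 for the woodworking router, i.e. 95.77 dB(A).
So the woodworking router must be reduced from 100.9 to 95.77 dB(A): IL = 5.13 dB.

5.1 dB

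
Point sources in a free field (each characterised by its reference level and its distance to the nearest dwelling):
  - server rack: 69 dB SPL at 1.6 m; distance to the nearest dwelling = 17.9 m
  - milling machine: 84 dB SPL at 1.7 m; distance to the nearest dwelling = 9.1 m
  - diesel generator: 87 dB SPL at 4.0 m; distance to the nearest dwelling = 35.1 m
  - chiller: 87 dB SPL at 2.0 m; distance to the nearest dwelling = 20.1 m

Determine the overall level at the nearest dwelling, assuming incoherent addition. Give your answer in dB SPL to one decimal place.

Propagate each source to the receiver with L = L_ref − 20·log₁₀(r/r_ref), then add intensities.
server rack: 69 − 20·log₁₀(17.9/1.6) = 69 − 20.97 = 48.03 dB SPL.
milling machine: 84 − 20·log₁₀(9.1/1.7) = 84 − 14.57 = 69.43 dB SPL.
diesel generator: 87 − 20·log₁₀(35.1/4.0) = 87 − 18.86 = 68.14 dB SPL.
chiller: 87 − 20·log₁₀(20.1/2.0) = 87 − 20.04 = 66.96 dB SPL.
Σ 10^(L/10) = 2.030e+07 → L_total = 10·log₁₀(2.030e+07) = 73.08 dB SPL.

73.1 dB SPL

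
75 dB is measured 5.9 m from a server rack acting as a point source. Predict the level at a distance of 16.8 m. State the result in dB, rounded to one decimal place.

Point-source attenuation: ΔL = 20·log₁₀(r₂/r₁) = 20·log₁₀(16.8/5.9) = 9.089 dB.
L₂ = 75 − 20·log₁₀(16.8/5.9) = 75 − 9.089 = 65.91 dB.

65.9 dB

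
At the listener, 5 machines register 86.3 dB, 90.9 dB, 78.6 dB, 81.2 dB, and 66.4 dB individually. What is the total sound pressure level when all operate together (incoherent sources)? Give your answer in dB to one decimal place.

92.7 dB

Incoherent sources combine by intensity addition: L_total = 10·log₁₀(Σ 10^(L_i/10)).
Σ 10^(L/10) = 10^(86.3/10) + 10^(90.9/10) + 10^(78.6/10) + 10^(81.2/10) + 10^(66.4/10) = 1.865e+09.
L_total = 10·log₁₀(1.865e+09) = 92.71 dB.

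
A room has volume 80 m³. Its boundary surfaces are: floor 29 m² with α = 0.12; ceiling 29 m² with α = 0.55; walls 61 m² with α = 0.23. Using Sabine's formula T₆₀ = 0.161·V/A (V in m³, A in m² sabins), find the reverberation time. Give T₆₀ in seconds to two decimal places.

A = Σ Sᵢαᵢ = 29·0.12 + 29·0.55 + 61·0.23 = 33.46 m².
T₆₀ = 0.161 × 80 / 33.46 = 0.385 s.

0.38 s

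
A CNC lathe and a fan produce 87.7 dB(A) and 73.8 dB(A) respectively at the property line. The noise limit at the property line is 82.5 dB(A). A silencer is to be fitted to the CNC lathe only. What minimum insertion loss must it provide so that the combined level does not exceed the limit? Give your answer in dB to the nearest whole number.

Everything except the CNC lathe sums to 10^(73.8/10) = 2.399e+07 in linear terms, 73.80 dB(A).
To meet 82.5 dB(A) overall, the treated CNC lathe may contribute at most 10^(82.5/10) − 2.399e+07 = 1.538e+08, i.e. 81.87 dB(A).
So the CNC lathe must be reduced from 87.7 to 81.87 dB(A): IL = 5.83 dB.

6 dB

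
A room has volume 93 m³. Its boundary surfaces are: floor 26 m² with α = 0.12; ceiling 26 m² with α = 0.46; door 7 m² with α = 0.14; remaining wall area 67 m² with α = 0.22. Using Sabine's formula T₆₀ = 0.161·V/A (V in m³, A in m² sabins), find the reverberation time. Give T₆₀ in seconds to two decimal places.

0.49 s

A = Σ Sᵢαᵢ = 26·0.12 + 26·0.46 + 7·0.14 + 67·0.22 = 30.80 m².
T₆₀ = 0.161·V/A = 0.161·93/30.80 = 0.486 s.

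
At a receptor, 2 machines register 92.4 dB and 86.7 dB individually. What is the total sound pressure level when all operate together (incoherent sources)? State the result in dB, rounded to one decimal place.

Incoherent sources combine by intensity addition: L_total = 10·log₁₀(Σ 10^(L_i/10)).
Σ 10^(L/10) = 10^(92.4/10) + 10^(86.7/10) = 2.206e+09.
L_total = 10·log₁₀(2.206e+09) = 93.44 dB.

93.4 dB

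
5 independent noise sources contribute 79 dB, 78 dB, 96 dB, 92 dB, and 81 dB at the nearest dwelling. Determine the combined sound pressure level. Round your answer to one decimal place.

97.7 dB

Incoherent sources combine by intensity addition: L_total = 10·log₁₀(Σ 10^(L_i/10)).
Σ 10^(L/10) = 10^(79/10) + 10^(78/10) + 10^(96/10) + 10^(92/10) + 10^(81/10) = 5.834e+09.
L_total = 10·log₁₀(5.834e+09) = 97.66 dB.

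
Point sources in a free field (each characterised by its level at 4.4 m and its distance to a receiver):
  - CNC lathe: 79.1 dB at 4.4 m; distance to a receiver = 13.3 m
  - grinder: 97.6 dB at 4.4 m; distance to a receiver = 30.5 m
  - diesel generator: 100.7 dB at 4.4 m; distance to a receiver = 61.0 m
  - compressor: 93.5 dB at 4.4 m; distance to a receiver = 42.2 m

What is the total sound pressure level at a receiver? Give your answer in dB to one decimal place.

83.3 dB

Propagate each source to the receiver with L = L_ref − 20·log₁₀(r/r_ref), then add intensities.
CNC lathe: 79.1 − 20·log₁₀(13.3/4.4) = 79.1 − 9.61 = 69.49 dB.
grinder: 97.6 − 20·log₁₀(30.5/4.4) = 97.6 − 16.82 = 80.78 dB.
diesel generator: 100.7 − 20·log₁₀(61.0/4.4) = 100.7 − 22.84 = 77.86 dB.
compressor: 93.5 − 20·log₁₀(42.2/4.4) = 93.5 − 19.64 = 73.86 dB.
Σ 10^(L/10) = 2.141e+08 → L_total = 10·log₁₀(2.141e+08) = 83.31 dB.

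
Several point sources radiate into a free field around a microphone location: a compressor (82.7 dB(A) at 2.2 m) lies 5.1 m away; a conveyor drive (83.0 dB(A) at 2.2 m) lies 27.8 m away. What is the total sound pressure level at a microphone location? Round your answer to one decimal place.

Propagate each source to the receiver with L = L_ref − 20·log₁₀(r/r_ref), then add intensities.
compressor: 82.7 − 20·log₁₀(5.1/2.2) = 82.7 − 7.30 = 75.40 dB(A).
conveyor drive: 83.0 − 20·log₁₀(27.8/2.2) = 83.0 − 22.03 = 60.97 dB(A).
Σ 10^(L/10) = 3.590e+07 → L_total = 10·log₁₀(3.590e+07) = 75.55 dB(A).

75.6 dB(A)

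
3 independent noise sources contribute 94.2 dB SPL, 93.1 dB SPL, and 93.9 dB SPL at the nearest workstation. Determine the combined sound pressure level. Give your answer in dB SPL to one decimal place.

98.5 dB SPL

Incoherent sources combine by intensity addition: L_total = 10·log₁₀(Σ 10^(L_i/10)).
Σ 10^(L/10) = 10^(94.2/10) + 10^(93.1/10) + 10^(93.9/10) = 7.127e+09.
L_total = 10·log₁₀(7.127e+09) = 98.53 dB SPL.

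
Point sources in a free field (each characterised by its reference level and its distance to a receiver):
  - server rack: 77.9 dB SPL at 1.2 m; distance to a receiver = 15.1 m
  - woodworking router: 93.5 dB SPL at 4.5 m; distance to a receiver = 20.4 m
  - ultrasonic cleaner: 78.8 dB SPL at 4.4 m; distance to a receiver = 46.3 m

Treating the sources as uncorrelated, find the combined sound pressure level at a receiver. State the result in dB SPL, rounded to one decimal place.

80.4 dB SPL

Propagate each source to the receiver with L = L_ref − 20·log₁₀(r/r_ref), then add intensities.
server rack: 77.9 − 20·log₁₀(15.1/1.2) = 77.9 − 22.00 = 55.90 dB SPL.
woodworking router: 93.5 − 20·log₁₀(20.4/4.5) = 93.5 − 13.13 = 80.37 dB SPL.
ultrasonic cleaner: 78.8 − 20·log₁₀(46.3/4.4) = 78.8 − 20.44 = 58.36 dB SPL.
Σ 10^(L/10) = 1.100e+08 → L_total = 10·log₁₀(1.100e+08) = 80.41 dB SPL.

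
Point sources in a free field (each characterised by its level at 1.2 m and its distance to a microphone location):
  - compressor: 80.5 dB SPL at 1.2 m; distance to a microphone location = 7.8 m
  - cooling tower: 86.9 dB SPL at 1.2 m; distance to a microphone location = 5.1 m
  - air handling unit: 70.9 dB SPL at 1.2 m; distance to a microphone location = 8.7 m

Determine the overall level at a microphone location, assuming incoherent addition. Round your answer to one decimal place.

74.8 dB SPL

First find each source's level at the receiver (point-source: −20·log₁₀(r/r_ref)), then combine on an intensity basis.
compressor: 80.5 − 20·log₁₀(7.8/1.2) = 80.5 − 16.26 = 64.24 dB SPL.
cooling tower: 86.9 − 20·log₁₀(5.1/1.2) = 86.9 − 12.57 = 74.33 dB SPL.
air handling unit: 70.9 − 20·log₁₀(8.7/1.2) = 70.9 − 17.21 = 53.69 dB SPL.
Σ 10^(L/10) = 3.001e+07 → L_total = 10·log₁₀(3.001e+07) = 74.77 dB SPL.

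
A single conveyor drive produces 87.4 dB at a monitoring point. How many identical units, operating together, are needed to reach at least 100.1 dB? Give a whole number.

N identical sources give L₁ + 10·log₁₀ N, so require 10·log₁₀ N ≥ 100.1 − 87.4 = 12.7 dB.
N ≥ 10^(12.7/10) = 18.621, so N = 19.

19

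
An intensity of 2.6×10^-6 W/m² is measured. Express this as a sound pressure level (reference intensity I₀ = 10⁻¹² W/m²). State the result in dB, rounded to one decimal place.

Dividing by I₀ shifts the exponent by 12: I/I₀ = 2.6×10^6.
L = 10·(0.4150 + 6) = 64.15 dB.

64.1 dB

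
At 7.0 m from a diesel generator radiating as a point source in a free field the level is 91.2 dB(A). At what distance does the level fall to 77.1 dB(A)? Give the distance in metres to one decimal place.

35.5 m

For a point source L₁ − L₂ = 20·log₁₀(r₂/r₁), so r₂ = r₁·10^((L₁−L₂)/20).
r₂ = 7.0·10^((91.2−77.1)/20) = 7.0·10^(14.1/20) = 35.49 m.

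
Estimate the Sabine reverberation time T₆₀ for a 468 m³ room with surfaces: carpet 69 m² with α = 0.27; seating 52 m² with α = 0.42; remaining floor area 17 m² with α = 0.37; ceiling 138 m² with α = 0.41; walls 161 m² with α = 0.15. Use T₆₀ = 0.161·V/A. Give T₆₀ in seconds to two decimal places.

Total absorption A = 69·0.27 + 52·0.42 + 17·0.37 + 138·0.41 + 161·0.15 = 127.49 m² sabins.
T₆₀ = 0.161·V/A = 0.161·468/127.49 = 0.591 s.

0.59 s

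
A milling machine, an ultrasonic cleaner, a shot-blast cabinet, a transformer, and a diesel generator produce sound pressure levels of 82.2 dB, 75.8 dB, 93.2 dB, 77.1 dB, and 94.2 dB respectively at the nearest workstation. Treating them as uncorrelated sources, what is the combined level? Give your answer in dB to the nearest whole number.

97 dB

Incoherent sources combine by intensity addition: L_total = 10·log₁₀(Σ 10^(L_i/10)).
Σ 10^(L/10) = 10^(82.2/10) + 10^(75.8/10) + 10^(93.2/10) + 10^(77.1/10) + 10^(94.2/10) = 4.975e+09.
L_total = 10·log₁₀(4.975e+09) = 96.97 dB.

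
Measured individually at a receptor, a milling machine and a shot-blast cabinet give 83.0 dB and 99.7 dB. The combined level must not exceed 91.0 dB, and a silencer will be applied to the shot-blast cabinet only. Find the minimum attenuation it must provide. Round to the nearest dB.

The untreated sources together contribute 10^(83.0/10) = 1.995e+08, i.e. 83.00 dB.
To meet 91.0 dB overall, the treated shot-blast cabinet may contribute at most 10^(91.0/10) − 1.995e+08 = 1.059e+09, i.e. 90.25 dB.
So the shot-blast cabinet must be reduced from 99.7 to 90.25 dB: IL = 9.45 dB.

9 dB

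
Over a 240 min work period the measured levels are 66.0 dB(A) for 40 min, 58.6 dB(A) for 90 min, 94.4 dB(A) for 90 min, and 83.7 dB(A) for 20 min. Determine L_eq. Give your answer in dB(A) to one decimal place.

Weight each interval's intensity by its duration and average over T = 240 min:
Σ tᵢ·10^(Lᵢ/10) = 40·10^(66.0/10) + 90·10^(58.6/10) + 90·10^(94.4/10) + 20·10^(83.7/10) = 2.528e+11.
L_eq = 10·log₁₀(2.528e+11/240) = 90.23 dB(A).

90.2 dB(A)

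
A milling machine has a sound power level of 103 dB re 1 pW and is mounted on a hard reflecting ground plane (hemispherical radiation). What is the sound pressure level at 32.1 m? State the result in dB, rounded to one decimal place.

Free-field hemispherical radiation: L_p = L_w − 10·log₁₀(2π·r²), r = 32.1 m.
2π·r² = 6474 m², 10·log₁₀ of that is 38.112 dB.
L_p = 103 − 38.112 = 64.89 dB.

64.9 dB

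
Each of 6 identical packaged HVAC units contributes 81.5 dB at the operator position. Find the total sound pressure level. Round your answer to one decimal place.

L_total = L₁ + 10·log₁₀ N for N identical incoherent sources.
L_total = 81.5 + 10·log₁₀(6) = 81.5 + 7.782 = 89.28 dB.

89.3 dB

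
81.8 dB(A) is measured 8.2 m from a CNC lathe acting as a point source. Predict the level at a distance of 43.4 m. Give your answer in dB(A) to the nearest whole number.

Point-source attenuation: ΔL = 20·log₁₀(r₂/r₁) = 20·log₁₀(43.4/8.2) = 14.474 dB.
L₂ = 81.8 − 20·log₁₀(43.4/8.2) = 81.8 − 14.474 = 67.33 dB(A).

67 dB(A)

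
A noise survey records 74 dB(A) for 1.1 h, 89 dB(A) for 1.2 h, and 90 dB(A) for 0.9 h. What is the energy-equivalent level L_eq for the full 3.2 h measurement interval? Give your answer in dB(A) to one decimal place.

87.7 dB(A)

The energy average is taken in the linear domain: L_eq = 10·log₁₀[(Σ tᵢ·10^(Lᵢ/10))/T], T = 3.2 h.
Σ tᵢ·10^(Lᵢ/10) = 1.1·10^(74/10) + 1.2·10^(89/10) + 0.9·10^(90/10) = 1.881e+09.
L_eq = 10·log₁₀(1.881e+09/3.2) = 87.69 dB(A).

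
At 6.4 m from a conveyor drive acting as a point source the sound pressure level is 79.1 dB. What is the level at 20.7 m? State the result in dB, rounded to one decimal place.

68.9 dB

Point-source attenuation: ΔL = 20·log₁₀(r₂/r₁) = 20·log₁₀(20.7/6.4) = 10.196 dB.
L₂ = 79.1 − 20·log₁₀(20.7/6.4) = 79.1 − 10.196 = 68.90 dB.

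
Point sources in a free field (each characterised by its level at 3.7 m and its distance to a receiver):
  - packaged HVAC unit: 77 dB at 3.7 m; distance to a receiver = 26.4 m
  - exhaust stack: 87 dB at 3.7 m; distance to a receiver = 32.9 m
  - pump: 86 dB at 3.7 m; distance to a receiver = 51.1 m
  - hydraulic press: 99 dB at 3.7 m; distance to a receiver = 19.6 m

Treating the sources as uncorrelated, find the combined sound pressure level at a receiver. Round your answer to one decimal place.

First find each source's level at the receiver (point-source: −20·log₁₀(r/r_ref)), then combine on an intensity basis.
packaged HVAC unit: 77 − 20·log₁₀(26.4/3.7) = 77 − 17.07 = 59.93 dB.
exhaust stack: 87 − 20·log₁₀(32.9/3.7) = 87 − 18.98 = 68.02 dB.
pump: 86 − 20·log₁₀(51.1/3.7) = 86 − 22.80 = 63.20 dB.
hydraulic press: 99 − 20·log₁₀(19.6/3.7) = 99 − 14.48 = 84.52 dB.
Σ 10^(L/10) = 2.925e+08 → L_total = 10·log₁₀(2.925e+08) = 84.66 dB.

84.7 dB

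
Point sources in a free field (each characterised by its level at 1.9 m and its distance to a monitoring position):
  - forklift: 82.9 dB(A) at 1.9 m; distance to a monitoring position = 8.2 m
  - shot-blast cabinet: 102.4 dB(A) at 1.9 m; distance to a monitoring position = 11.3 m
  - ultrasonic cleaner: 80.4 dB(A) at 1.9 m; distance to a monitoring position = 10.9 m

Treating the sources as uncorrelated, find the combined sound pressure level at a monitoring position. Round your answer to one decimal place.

87.0 dB(A)

Propagate each source to the receiver with L = L_ref − 20·log₁₀(r/r_ref), then add intensities.
forklift: 82.9 − 20·log₁₀(8.2/1.9) = 82.9 − 12.70 = 70.20 dB(A).
shot-blast cabinet: 102.4 − 20·log₁₀(11.3/1.9) = 102.4 − 15.49 = 86.91 dB(A).
ultrasonic cleaner: 80.4 − 20·log₁₀(10.9/1.9) = 80.4 − 15.17 = 65.23 dB(A).
Σ 10^(L/10) = 5.051e+08 → L_total = 10·log₁₀(5.051e+08) = 87.03 dB(A).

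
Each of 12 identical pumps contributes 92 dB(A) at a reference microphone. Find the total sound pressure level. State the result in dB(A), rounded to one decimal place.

102.8 dB(A)

L_total = L₁ + 10·log₁₀ N for N identical incoherent sources.
L_total = 92 + 10·log₁₀(12) = 92 + 10.792 = 102.79 dB(A).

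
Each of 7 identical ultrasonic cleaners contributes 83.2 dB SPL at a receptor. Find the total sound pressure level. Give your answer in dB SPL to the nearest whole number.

92 dB SPL

L_total = L₁ + 10·log₁₀ N for N identical incoherent sources.
L_total = 83.2 + 10·log₁₀(7) = 83.2 + 8.451 = 91.65 dB SPL.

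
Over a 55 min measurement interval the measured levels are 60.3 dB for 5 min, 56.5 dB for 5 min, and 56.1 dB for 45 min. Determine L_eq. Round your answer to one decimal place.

L_eq = 10·log₁₀[(1/T)·Σ tᵢ·10^(Lᵢ/10)] with T = 55 min.
Σ tᵢ·10^(Lᵢ/10) = 5·10^(60.3/10) + 5·10^(56.5/10) + 45·10^(56.1/10) = 2.592e+07.
L_eq = 10·log₁₀(2.592e+07/55) = 56.73 dB.

56.7 dB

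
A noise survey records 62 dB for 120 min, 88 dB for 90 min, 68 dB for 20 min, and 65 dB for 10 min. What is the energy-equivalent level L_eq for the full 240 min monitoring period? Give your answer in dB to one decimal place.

The energy average is taken in the linear domain: L_eq = 10·log₁₀[(Σ tᵢ·10^(Lᵢ/10))/T], T = 240 min.
Σ tᵢ·10^(Lᵢ/10) = 120·10^(62/10) + 90·10^(88/10) + 20·10^(68/10) + 10·10^(65/10) = 5.713e+10.
L_eq = 10·log₁₀(5.713e+10/240) = 83.77 dB.

83.8 dB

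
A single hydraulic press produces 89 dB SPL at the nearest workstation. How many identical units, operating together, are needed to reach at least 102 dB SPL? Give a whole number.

Need L₁ + 10·log₁₀ N ≥ 102, i.e. log₁₀ N ≥ 1.30.
N ≥ 10^(13.0/10) = 19.953, so N = 20.

20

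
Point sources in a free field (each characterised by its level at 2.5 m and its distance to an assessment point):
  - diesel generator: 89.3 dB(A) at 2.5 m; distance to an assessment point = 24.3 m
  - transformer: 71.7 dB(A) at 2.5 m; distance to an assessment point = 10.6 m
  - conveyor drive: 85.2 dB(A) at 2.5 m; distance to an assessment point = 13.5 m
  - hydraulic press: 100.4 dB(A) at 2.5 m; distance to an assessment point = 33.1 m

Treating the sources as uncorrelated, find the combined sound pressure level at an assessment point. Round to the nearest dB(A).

Propagate each source to the receiver with L = L_ref − 20·log₁₀(r/r_ref), then add intensities.
diesel generator: 89.3 − 20·log₁₀(24.3/2.5) = 89.3 − 19.75 = 69.55 dB(A).
transformer: 71.7 − 20·log₁₀(10.6/2.5) = 71.7 − 12.55 = 59.15 dB(A).
conveyor drive: 85.2 − 20·log₁₀(13.5/2.5) = 85.2 − 14.65 = 70.55 dB(A).
hydraulic press: 100.4 − 20·log₁₀(33.1/2.5) = 100.4 − 22.44 = 77.96 dB(A).
Σ 10^(L/10) = 8.374e+07 → L_total = 10·log₁₀(8.374e+07) = 79.23 dB(A).

79 dB(A)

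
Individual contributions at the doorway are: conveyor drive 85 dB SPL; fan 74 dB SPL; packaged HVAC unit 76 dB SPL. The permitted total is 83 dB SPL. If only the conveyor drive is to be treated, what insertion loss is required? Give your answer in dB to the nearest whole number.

4 dB

Fixed contribution from the other sources: Σ 10^(L/10) = 10^(74/10) + 10^(76/10) = 6.493e+07 (78.12 dB SPL).
To meet 83 dB SPL overall, the treated conveyor drive may contribute at most 10^(83/10) − 6.493e+07 = 1.346e+08, i.e. 81.29 dB SPL.
So the conveyor drive must be reduced from 85 to 81.29 dB SPL: IL = 3.71 dB.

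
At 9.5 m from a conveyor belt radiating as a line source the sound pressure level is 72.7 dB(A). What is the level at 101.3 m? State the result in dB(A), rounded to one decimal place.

Cylindrical spreading from a line source gives a 10·log₁₀(r₂/r₁) drop.
L₂ = 72.7 − 10·log₁₀(101.3/9.5) = 72.7 − 10.279 = 62.42 dB(A).

62.4 dB(A)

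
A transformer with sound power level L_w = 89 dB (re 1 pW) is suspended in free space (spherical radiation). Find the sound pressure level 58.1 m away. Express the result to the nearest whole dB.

Free-field spherical radiation: L_p = L_w − 10·log₁₀(4π·r²), r = 58.1 m.
4π·r² = 4.242e+04 m², 10·log₁₀ of that is 46.276 dB.
L_p = 89 − 46.276 = 42.72 dB.

43 dB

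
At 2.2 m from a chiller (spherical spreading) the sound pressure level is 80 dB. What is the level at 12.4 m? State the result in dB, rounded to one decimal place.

Point-source attenuation: ΔL = 20·log₁₀(r₂/r₁) = 20·log₁₀(12.4/2.2) = 15.020 dB.
L₂ = 80 − 20·log₁₀(12.4/2.2) = 80 − 15.020 = 64.98 dB.

65.0 dB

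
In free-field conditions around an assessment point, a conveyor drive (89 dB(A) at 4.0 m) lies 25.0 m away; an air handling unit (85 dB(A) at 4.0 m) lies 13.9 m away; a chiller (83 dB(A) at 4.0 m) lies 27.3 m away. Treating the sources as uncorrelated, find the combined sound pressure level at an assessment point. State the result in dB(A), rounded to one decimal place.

Propagate each source to the receiver with L = L_ref − 20·log₁₀(r/r_ref), then add intensities.
conveyor drive: 89 − 20·log₁₀(25.0/4.0) = 89 − 15.92 = 73.08 dB(A).
air handling unit: 85 − 20·log₁₀(13.9/4.0) = 85 − 10.82 = 74.18 dB(A).
chiller: 83 − 20·log₁₀(27.3/4.0) = 83 − 16.68 = 66.32 dB(A).
Σ 10^(L/10) = 5.081e+07 → L_total = 10·log₁₀(5.081e+07) = 77.06 dB(A).

77.1 dB(A)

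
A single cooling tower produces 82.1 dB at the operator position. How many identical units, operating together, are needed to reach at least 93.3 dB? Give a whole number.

14

The shortfall is 93.3 − 82.1 = 11.2 dB, and N units add 10·log₁₀ N, so need 10·log₁₀ N ≥ 11.2.
N ≥ 10^(11.2/10) = 13.183, so N = 14.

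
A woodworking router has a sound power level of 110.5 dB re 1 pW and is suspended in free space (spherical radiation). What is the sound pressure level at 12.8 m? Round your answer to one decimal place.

The power spreads over a sphere of area 4π·r², so L_p = L_w − 10·log₁₀(4π·r²).
4π·r² = 2059 m², 10·log₁₀ of that is 33.136 dB.
L_p = 110.5 − 33.136 = 77.36 dB.

77.4 dB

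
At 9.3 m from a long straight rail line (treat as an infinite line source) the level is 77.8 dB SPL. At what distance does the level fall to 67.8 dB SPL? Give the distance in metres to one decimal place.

The 10.0 dB drop corresponds to a distance ratio of 10^(10.0/10) for a line source.
r₂ = 9.3·10^((77.8−67.8)/10) = 9.3·10^(10.0/10) = 93.00 m.

93.0 m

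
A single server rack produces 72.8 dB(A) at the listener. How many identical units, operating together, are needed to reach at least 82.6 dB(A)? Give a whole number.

N identical sources give L₁ + 10·log₁₀ N, so require 10·log₁₀ N ≥ 82.6 − 72.8 = 9.8 dB.
N ≥ 10^(9.8/10) = 9.550, so N = 10.

10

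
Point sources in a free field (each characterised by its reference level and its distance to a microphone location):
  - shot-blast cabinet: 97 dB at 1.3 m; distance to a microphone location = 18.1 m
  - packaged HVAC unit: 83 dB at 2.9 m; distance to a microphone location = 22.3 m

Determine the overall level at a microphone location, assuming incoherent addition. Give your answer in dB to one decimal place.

First find each source's level at the receiver (point-source: −20·log₁₀(r/r_ref)), then combine on an intensity basis.
shot-blast cabinet: 97 − 20·log₁₀(18.1/1.3) = 97 − 22.87 = 74.13 dB.
packaged HVAC unit: 83 − 20·log₁₀(22.3/2.9) = 83 − 17.72 = 65.28 dB.
Σ 10^(L/10) = 2.923e+07 → L_total = 10·log₁₀(2.923e+07) = 74.66 dB.

74.7 dB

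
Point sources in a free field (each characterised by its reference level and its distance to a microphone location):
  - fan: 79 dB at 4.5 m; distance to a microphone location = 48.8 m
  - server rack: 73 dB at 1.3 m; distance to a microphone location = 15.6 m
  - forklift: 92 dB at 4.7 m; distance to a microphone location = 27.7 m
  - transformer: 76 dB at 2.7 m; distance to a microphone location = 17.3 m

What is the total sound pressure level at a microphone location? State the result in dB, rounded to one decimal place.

76.8 dB

Apply inverse-square spreading to bring every level to the receiver, then sum 10^(L/10).
fan: 79 − 20·log₁₀(48.8/4.5) = 79 − 20.70 = 58.30 dB.
server rack: 73 − 20·log₁₀(15.6/1.3) = 73 − 21.58 = 51.42 dB.
forklift: 92 − 20·log₁₀(27.7/4.7) = 92 − 15.41 = 76.59 dB.
transformer: 76 − 20·log₁₀(17.3/2.7) = 76 − 16.13 = 59.87 dB.
Σ 10^(L/10) = 4.741e+07 → L_total = 10·log₁₀(4.741e+07) = 76.76 dB.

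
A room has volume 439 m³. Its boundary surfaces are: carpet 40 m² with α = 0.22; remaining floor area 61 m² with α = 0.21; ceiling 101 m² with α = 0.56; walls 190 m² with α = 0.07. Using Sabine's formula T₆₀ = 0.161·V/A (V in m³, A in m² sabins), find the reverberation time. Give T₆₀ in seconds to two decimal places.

0.77 s

Summing Sᵢαᵢ: 40·0.22 + 61·0.21 + 101·0.56 + 190·0.07 = 91.47 m².
T₆₀ = 0.161 × 439 / 91.47 = 0.773 s.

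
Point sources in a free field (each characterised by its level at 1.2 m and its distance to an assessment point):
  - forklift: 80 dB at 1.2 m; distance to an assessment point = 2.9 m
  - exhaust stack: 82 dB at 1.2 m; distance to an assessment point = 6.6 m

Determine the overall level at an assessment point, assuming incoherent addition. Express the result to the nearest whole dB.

Apply inverse-square spreading to bring every level to the receiver, then sum 10^(L/10).
forklift: 80 − 20·log₁₀(2.9/1.2) = 80 − 7.66 = 72.34 dB.
exhaust stack: 82 − 20·log₁₀(6.6/1.2) = 82 − 14.81 = 67.19 dB.
Σ 10^(L/10) = 2.236e+07 → L_total = 10·log₁₀(2.236e+07) = 73.50 dB.

73 dB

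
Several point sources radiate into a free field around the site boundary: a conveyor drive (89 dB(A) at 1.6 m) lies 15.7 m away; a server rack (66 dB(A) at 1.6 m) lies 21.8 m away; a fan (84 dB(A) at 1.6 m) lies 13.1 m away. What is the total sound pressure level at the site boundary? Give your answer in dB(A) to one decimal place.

70.8 dB(A)

Apply inverse-square spreading to bring every level to the receiver, then sum 10^(L/10).
conveyor drive: 89 − 20·log₁₀(15.7/1.6) = 89 − 19.84 = 69.16 dB(A).
server rack: 66 − 20·log₁₀(21.8/1.6) = 66 − 22.69 = 43.31 dB(A).
fan: 84 − 20·log₁₀(13.1/1.6) = 84 − 18.26 = 65.74 dB(A).
Σ 10^(L/10) = 1.202e+07 → L_total = 10·log₁₀(1.202e+07) = 70.80 dB(A).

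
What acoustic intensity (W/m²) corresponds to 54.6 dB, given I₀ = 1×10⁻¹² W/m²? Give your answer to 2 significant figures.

L = 10·log₁₀(I/I₀) ⇒ I = I₀·10^(L/10) = 10⁻¹² × 10^5.46.

2.9e-07 W/m²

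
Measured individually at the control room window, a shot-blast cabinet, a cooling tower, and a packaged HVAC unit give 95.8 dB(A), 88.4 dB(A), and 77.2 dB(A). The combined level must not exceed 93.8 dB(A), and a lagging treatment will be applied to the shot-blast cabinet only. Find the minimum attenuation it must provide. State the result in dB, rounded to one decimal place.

Everything except the shot-blast cabinet sums to 10^(88.4/10) + 10^(77.2/10) = 7.443e+08 in linear terms, 88.72 dB(A).
To meet 93.8 dB(A) overall, the treated shot-blast cabinet may contribute at most 10^(93.8/10) − 7.443e+08 = 1.655e+09, i.e. 92.19 dB(A).
So the shot-blast cabinet must be reduced from 95.8 to 92.19 dB(A): IL = 3.61 dB.

3.6 dB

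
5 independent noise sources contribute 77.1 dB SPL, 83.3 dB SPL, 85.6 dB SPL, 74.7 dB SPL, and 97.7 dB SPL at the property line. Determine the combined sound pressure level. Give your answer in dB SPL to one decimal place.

98.2 dB SPL

For uncorrelated sources the intensities add, so convert each level to linear form, sum, and take 10·log₁₀ of the total.
Σ 10^(L/10) = 10^(77.1/10) + 10^(83.3/10) + 10^(85.6/10) + 10^(74.7/10) + 10^(97.7/10) = 6.546e+09.
L_total = 10·log₁₀(6.546e+09) = 98.16 dB SPL.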